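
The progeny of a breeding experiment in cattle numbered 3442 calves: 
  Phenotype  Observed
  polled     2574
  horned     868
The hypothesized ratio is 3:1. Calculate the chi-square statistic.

Total ratio parts = 4. Expected numbers out of 3442:
  polled: 3442 × 3/4 = 2581.5
  horned: 3442 × 1/4 = 860.5
χ² = Σ (O − E)² / E
  polled: (2574 − 2581.5)² / 2581.5 = 0.0218
  horned: (868 − 860.5)² / 860.5 = 0.0654
χ² = 0.0218 + 0.0654 = 0.0872 ≈ 0.087

0.087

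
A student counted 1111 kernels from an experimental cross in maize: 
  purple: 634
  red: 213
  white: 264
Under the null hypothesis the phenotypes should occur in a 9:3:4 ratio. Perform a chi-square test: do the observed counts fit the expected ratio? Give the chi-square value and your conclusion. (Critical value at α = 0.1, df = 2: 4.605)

Total ratio parts = 16. Expected numbers out of 1111:
  purple: 1111 × 9/16 = 624.9375
  red: 1111 × 3/16 = 208.3125
  white: 1111 × 4/16 = 277.75
χ² = Σ (O − E)² / E
  purple: (634 − 624.9375)² / 624.9375 = 0.1314
  red: (213 − 208.3125)² / 208.3125 = 0.1055
  white: (264 − 277.75)² / 277.75 = 0.6807
χ² = 0.1314 + 0.1055 + 0.6807 = 0.9176 ≈ 0.918
Degrees of freedom = 3 − 1 = 2; critical value at α = 0.1 is 4.605.
Since 0.918 < 4.605, we fail to reject the null hypothesis — the data are consistent with the 9:3:4 ratio.

0.918; consistent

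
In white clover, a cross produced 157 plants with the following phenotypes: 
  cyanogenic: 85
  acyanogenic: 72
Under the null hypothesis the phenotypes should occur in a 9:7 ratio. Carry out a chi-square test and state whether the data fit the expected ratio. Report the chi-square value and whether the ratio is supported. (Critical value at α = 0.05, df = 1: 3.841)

Under the 9:7 hypothesis (Σ ratio = 16, N = 157):
  cyanogenic: 157 × 9/16 = 88.3125
  acyanogenic: 157 × 7/16 = 68.6875
χ² = Σ (O − E)² / E
  cyanogenic: (85 − 88.3125)² / 88.3125 = 0.1242
  acyanogenic: (72 − 68.6875)² / 68.6875 = 0.1597
χ² = 0.1242 + 0.1597 = 0.2839 ≈ 0.284
Degrees of freedom = 2 − 1 = 1; critical value at α = 0.05 is 3.841.
Since 0.284 < 3.841, we fail to reject the null hypothesis — the data are consistent with the 9:7 ratio.

0.284; consistent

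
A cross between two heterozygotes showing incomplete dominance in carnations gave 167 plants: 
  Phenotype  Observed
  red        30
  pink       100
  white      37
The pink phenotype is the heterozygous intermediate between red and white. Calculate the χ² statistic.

7.108

With incomplete dominance, a heterozygote × heterozygote cross gives a 1:2:1 phenotypic ratio.
Under the 1:2:1 hypothesis (Σ ratio = 4, N = 167):
  red: 167 × 1/4 = 41.75
  pink: 167 × 2/4 = 83.5
  white: 167 × 1/4 = 41.75
χ² = Σ (O − E)² / E
  red: (30 − 41.75)² / 41.75 = 3.3069
  pink: (100 − 83.5)² / 83.5 = 3.2605
  white: (37 − 41.75)² / 41.75 = 0.5404
χ² = 3.3069 + 3.2605 + 0.5404 = 7.1078 ≈ 7.108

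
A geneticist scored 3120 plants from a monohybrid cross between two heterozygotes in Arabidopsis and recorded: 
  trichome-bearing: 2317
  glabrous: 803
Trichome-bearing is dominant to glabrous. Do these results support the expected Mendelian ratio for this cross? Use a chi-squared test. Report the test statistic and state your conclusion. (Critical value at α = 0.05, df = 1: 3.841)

For a monohybrid cross between heterozygotes with complete dominance, the expected phenotypic ratio is 3:1.
The 3:1 ratio has 4 parts, so with N = 3120 the expected counts are:
  trichome-bearing: 3120 × 3/4 = 2340
  glabrous: 3120 × 1/4 = 780
χ² = Σ (O − E)² / E
  trichome-bearing: (2317 − 2340)² / 2340 = 0.2261
  glabrous: (803 − 780)² / 780 = 0.6782
χ² = 0.2261 + 0.6782 = 0.9043 ≈ 0.904
Degrees of freedom = 2 − 1 = 1; critical value at α = 0.05 is 3.841.
Since 0.904 < 3.841, we fail to reject the null hypothesis — the data are consistent with the 3:1 ratio.

0.904; consistent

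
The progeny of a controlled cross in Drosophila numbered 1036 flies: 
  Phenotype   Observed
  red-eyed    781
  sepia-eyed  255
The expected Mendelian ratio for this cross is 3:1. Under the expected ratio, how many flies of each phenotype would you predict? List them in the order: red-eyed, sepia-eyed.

The 3:1 ratio has 4 parts, so with N = 1036 the expected counts are:
  red-eyed: 1036 × 3/4 = 777
  sepia-eyed: 1036 × 1/4 = 259

777, 259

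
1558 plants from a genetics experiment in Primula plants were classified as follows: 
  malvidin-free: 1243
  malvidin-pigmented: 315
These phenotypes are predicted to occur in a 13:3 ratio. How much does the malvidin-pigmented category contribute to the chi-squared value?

1.791

Under the 13:3 hypothesis (Σ ratio = 16, N = 1558):
  malvidin-free: 1558 × 13/16 = 1265.875
  malvidin-pigmented: 1558 × 3/16 = 292.125
Contribution of malvidin-pigmented: (315 − 292.125)² / 292.125 = 1.7912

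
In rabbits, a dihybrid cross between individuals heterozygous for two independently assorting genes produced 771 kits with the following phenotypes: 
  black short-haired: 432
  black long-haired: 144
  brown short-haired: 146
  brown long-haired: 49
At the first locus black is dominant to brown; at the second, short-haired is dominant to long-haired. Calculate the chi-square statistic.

A dihybrid F₂ with independent assortment and complete dominance at both loci gives a 9:3:3:1 phenotypic ratio.
Expected counts for N = 771 under a 9:3:3:1 ratio (total parts = 16):
  black short-haired: 771 × 9/16 = 433.6875
  black long-haired: 771 × 3/16 = 144.5625
  brown short-haired: 771 × 3/16 = 144.5625
  brown long-haired: 771 × 1/16 = 48.1875
χ² = Σ (O − E)² / E
  black short-haired: (432 − 433.6875)² / 433.6875 = 0.0066
  black long-haired: (144 − 144.5625)² / 144.5625 = 0.0022
  brown short-haired: (146 − 144.5625)² / 144.5625 = 0.0143
  brown long-haired: (49 − 48.1875)² / 48.1875 = 0.0137
χ² = 0.0066 + 0.0022 + 0.0143 + 0.0137 = 0.0368 ≈ 0.037

0.037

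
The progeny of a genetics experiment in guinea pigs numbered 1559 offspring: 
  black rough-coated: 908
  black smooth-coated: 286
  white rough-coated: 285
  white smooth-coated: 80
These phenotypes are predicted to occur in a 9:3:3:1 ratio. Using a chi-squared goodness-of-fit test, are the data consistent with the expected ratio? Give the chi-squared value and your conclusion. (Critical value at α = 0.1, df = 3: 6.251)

Expected counts for N = 1559 under a 9:3:3:1 ratio (total parts = 16):
  black rough-coated: 1559 × 9/16 = 876.9375
  black smooth-coated: 1559 × 3/16 = 292.3125
  white rough-coated: 1559 × 3/16 = 292.3125
  white smooth-coated: 1559 × 1/16 = 97.4375
χ² = Σ (O − E)² / E
  black rough-coated: (908 − 876.9375)² / 876.9375 = 1.1003
  black smooth-coated: (286 − 292.3125)² / 292.3125 = 0.1363
  white rough-coated: (285 − 292.3125)² / 292.3125 = 0.1829
  white smooth-coated: (80 − 97.4375)² / 97.4375 = 3.1206
χ² = 1.1003 + 0.1363 + 0.1829 + 3.1206 = 4.5401 ≈ 4.540
Degrees of freedom = 4 − 1 = 3; critical value at α = 0.1 is 6.251.
Since 4.540 < 6.251, we fail to reject the null hypothesis — the data are consistent with the 9:3:3:1 ratio.

4.540; consistent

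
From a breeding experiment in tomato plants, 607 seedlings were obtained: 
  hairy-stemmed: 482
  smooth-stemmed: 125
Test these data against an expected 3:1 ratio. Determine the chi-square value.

6.287

The 3:1 ratio has 4 parts, so with N = 607 the expected counts are:
  hairy-stemmed: 607 × 3/4 = 455.25
  smooth-stemmed: 607 × 1/4 = 151.75
χ² = Σ (O − E)² / E
  hairy-stemmed: (482 − 455.25)² / 455.25 = 1.5718
  smooth-stemmed: (125 − 151.75)² / 151.75 = 4.7154
χ² = 1.5718 + 4.7154 = 6.2872 ≈ 6.287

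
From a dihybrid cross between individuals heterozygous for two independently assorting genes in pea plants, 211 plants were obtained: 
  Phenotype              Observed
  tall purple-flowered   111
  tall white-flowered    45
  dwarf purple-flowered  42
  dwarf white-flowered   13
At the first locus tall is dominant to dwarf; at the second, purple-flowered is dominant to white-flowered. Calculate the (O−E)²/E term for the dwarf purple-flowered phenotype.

0.150

A dihybrid F₂ with independent assortment and complete dominance at both loci gives a 9:3:3:1 phenotypic ratio.
Under the 9:3:3:1 hypothesis (Σ ratio = 16, N = 211):
  tall purple-flowered: 211 × 9/16 = 118.6875
  tall white-flowered: 211 × 3/16 = 39.5625
  dwarf purple-flowered: 211 × 3/16 = 39.5625
  dwarf white-flowered: 211 × 1/16 = 13.1875
Contribution of dwarf purple-flowered: (42 − 39.5625)² / 39.5625 = 0.1502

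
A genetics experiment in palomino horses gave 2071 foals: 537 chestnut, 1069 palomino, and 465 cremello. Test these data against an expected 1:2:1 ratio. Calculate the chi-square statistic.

7.174

Under the 1:2:1 hypothesis (Σ ratio = 4, N = 2071):
  chestnut: 2071 × 1/4 = 517.75
  palomino: 2071 × 2/4 = 1035.5
  cremello: 2071 × 1/4 = 517.75
χ² = Σ (O − E)² / E
  chestnut: (537 − 517.75)² / 517.75 = 0.7157
  palomino: (1069 − 1035.5)² / 1035.5 = 1.0838
  cremello: (465 − 517.75)² / 517.75 = 5.3743
χ² = 0.7157 + 1.0838 + 5.3743 = 7.1738 ≈ 7.174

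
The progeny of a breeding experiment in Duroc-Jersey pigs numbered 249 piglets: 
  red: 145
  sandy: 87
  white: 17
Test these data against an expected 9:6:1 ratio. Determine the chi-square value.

Expected counts for N = 249 under a 9:6:1 ratio (total parts = 16):
  red: 249 × 9/16 = 140.0625
  sandy: 249 × 6/16 = 93.375
  white: 249 × 1/16 = 15.5625
χ² = Σ (O − E)² / E
  red: (145 − 140.0625)² / 140.0625 = 0.1741
  sandy: (87 − 93.375)² / 93.375 = 0.4352
  white: (17 − 15.5625)² / 15.5625 = 0.1328
χ² = 0.1741 + 0.4352 + 0.1328 = 0.7421 ≈ 0.742

0.742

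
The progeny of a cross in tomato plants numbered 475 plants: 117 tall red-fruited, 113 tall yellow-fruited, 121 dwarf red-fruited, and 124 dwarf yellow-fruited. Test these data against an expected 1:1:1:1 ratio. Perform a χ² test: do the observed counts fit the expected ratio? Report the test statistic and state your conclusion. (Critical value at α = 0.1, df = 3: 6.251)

The 1:1:1:1 ratio has 4 parts, so with N = 475 the expected counts are:
  tall red-fruited: 475 × 1/4 = 118.75
  tall yellow-fruited: 475 × 1/4 = 118.75
  dwarf red-fruited: 475 × 1/4 = 118.75
  dwarf yellow-fruited: 475 × 1/4 = 118.75
χ² = Σ (O − E)² / E
  tall red-fruited: (117 − 118.75)² / 118.75 = 0.0258
  tall yellow-fruited: (113 − 118.75)² / 118.75 = 0.2784
  dwarf red-fruited: (121 − 118.75)² / 118.75 = 0.0426
  dwarf yellow-fruited: (124 − 118.75)² / 118.75 = 0.2321
χ² = 0.0258 + 0.2784 + 0.0426 + 0.2321 = 0.5789 ≈ 0.579
Degrees of freedom = 4 − 1 = 3; critical value at α = 0.1 is 6.251.
Since 0.579 < 6.251, we fail to reject the null hypothesis — the data are consistent with the 1:1:1:1 ratio.

0.579; consistent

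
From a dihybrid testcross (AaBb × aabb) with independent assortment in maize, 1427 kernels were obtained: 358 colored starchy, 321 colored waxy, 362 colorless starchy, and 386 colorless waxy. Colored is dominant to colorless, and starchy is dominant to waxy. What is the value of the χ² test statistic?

A dihybrid testcross with independent assortment gives a 1:1:1:1 ratio.
The 1:1:1:1 ratio has 4 parts, so with N = 1427 the expected counts are:
  colored starchy: 1427 × 1/4 = 356.75
  colored waxy: 1427 × 1/4 = 356.75
  colorless starchy: 1427 × 1/4 = 356.75
  colorless waxy: 1427 × 1/4 = 356.75
χ² = Σ (O − E)² / E
  colored starchy: (358 − 356.75)² / 356.75 = 0.0044
  colored waxy: (321 − 356.75)² / 356.75 = 3.5825
  colorless starchy: (362 − 356.75)² / 356.75 = 0.0773
  colorless waxy: (386 − 356.75)² / 356.75 = 2.3982
χ² = 0.0044 + 3.5825 + 0.0773 + 2.3982 = 6.0624 ≈ 6.062

6.062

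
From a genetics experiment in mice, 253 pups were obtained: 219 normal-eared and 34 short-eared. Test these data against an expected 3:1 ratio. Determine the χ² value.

18.036

Total ratio parts = 4. Expected numbers out of 253:
  normal-eared: 253 × 3/4 = 189.75
  short-eared: 253 × 1/4 = 63.25
χ² = Σ (O − E)² / E
  normal-eared: (219 − 189.75)² / 189.75 = 4.5089
  short-eared: (34 − 63.25)² / 63.25 = 13.5267
χ² = 4.5089 + 13.5267 = 18.0356 ≈ 18.036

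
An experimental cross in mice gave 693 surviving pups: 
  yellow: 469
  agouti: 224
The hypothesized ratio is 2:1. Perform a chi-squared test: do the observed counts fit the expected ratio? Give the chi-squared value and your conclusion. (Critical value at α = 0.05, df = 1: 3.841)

Under the 2:1 hypothesis (Σ ratio = 3, N = 693):
  yellow: 693 × 2/3 = 462
  agouti: 693 × 1/3 = 231
χ² = Σ (O − E)² / E
  yellow: (469 − 462)² / 462 = 0.1061
  agouti: (224 − 231)² / 231 = 0.2121
χ² = 0.1061 + 0.2121 = 0.3182 ≈ 0.318
Degrees of freedom = 2 − 1 = 1; critical value at α = 0.05 is 3.841.
Since 0.318 < 3.841, we fail to reject the null hypothesis — the data are consistent with the 2:1 ratio.

0.318; consistent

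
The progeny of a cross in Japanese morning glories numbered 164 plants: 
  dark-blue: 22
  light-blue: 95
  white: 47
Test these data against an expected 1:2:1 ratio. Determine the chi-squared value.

11.744

Expected counts for N = 164 under a 1:2:1 ratio (total parts = 4):
  dark-blue: 164 × 1/4 = 41
  light-blue: 164 × 2/4 = 82
  white: 164 × 1/4 = 41
χ² = Σ (O − E)² / E
  dark-blue: (22 − 41)² / 41 = 8.8049
  light-blue: (95 − 82)² / 82 = 2.0610
  white: (47 − 41)² / 41 = 0.8780
χ² = 8.8049 + 2.0610 + 0.8780 = 11.7439 ≈ 11.744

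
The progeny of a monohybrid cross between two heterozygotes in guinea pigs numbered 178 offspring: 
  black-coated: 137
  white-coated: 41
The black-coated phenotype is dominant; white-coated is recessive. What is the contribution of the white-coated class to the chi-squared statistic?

0.275

For a monohybrid cross between heterozygotes with complete dominance, the expected phenotypic ratio is 3:1.
Total ratio parts = 4. Expected numbers out of 178:
  black-coated: 178 × 3/4 = 133.5
  white-coated: 178 × 1/4 = 44.5
Contribution of white-coated: (41 − 44.5)² / 44.5 = 0.2753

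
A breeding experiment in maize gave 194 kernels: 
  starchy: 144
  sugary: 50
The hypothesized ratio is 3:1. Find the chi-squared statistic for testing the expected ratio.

Under the 3:1 hypothesis (Σ ratio = 4, N = 194):
  starchy: 194 × 3/4 = 145.5
  sugary: 194 × 1/4 = 48.5
χ² = Σ (O − E)² / E
  starchy: (144 − 145.5)² / 145.5 = 0.0155
  sugary: (50 − 48.5)² / 48.5 = 0.0464
χ² = 0.0155 + 0.0464 = 0.0619 ≈ 0.062

0.062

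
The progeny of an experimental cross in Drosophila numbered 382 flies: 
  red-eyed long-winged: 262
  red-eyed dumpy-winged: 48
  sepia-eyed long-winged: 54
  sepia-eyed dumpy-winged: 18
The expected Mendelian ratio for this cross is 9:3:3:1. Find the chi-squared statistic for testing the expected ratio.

23.910

The 9:3:3:1 ratio has 16 parts, so with N = 382 the expected counts are:
  red-eyed long-winged: 382 × 9/16 = 214.875
  red-eyed dumpy-winged: 382 × 3/16 = 71.625
  sepia-eyed long-winged: 382 × 3/16 = 71.625
  sepia-eyed dumpy-winged: 382 × 1/16 = 23.875
χ² = Σ (O − E)² / E
  red-eyed long-winged: (262 − 214.875)² / 214.875 = 10.3352
  red-eyed dumpy-winged: (48 − 71.625)² / 71.625 = 7.7925
  sepia-eyed long-winged: (54 − 71.625)² / 71.625 = 4.3370
  sepia-eyed dumpy-winged: (18 − 23.875)² / 23.875 = 1.4457
χ² = 10.3352 + 7.7925 + 4.3370 + 1.4457 = 23.9104 ≈ 23.910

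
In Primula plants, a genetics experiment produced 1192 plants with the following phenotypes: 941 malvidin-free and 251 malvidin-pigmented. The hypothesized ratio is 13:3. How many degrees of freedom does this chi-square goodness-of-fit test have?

A goodness-of-fit test with 2 phenotype classes has df = 2 − 1 = 1.

1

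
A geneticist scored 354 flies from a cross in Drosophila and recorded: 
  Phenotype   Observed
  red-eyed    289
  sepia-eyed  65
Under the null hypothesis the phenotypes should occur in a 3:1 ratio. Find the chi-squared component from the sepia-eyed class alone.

6.240

The 3:1 ratio has 4 parts, so with N = 354 the expected counts are:
  red-eyed: 354 × 3/4 = 265.5
  sepia-eyed: 354 × 1/4 = 88.5
Contribution of sepia-eyed: (65 − 88.5)² / 88.5 = 6.2401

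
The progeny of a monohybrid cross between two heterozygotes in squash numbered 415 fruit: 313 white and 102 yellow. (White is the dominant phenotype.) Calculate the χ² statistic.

0.039

For a monohybrid cross between heterozygotes with complete dominance, the expected phenotypic ratio is 3:1.
Expected counts for N = 415 under a 3:1 ratio (total parts = 4):
  white: 415 × 3/4 = 311.25
  yellow: 415 × 1/4 = 103.75
χ² = Σ (O − E)² / E
  white: (313 − 311.25)² / 311.25 = 0.0098
  yellow: (102 − 103.75)² / 103.75 = 0.0295
χ² = 0.0098 + 0.0295 = 0.0393 ≈ 0.039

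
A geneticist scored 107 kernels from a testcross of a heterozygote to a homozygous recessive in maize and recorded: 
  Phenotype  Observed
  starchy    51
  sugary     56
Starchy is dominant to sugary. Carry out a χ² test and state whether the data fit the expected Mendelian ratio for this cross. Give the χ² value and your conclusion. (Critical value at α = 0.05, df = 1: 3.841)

0.234; consistent

A testcross of a heterozygote (Aa × aa) gives a 1:1 phenotypic ratio.
Expected counts for N = 107 under a 1:1 ratio (total parts = 2):
  starchy: 107 × 1/2 = 53.5
  sugary: 107 × 1/2 = 53.5
χ² = Σ (O − E)² / E
  starchy: (51 − 53.5)² / 53.5 = 0.1168
  sugary: (56 − 53.5)² / 53.5 = 0.1168
χ² = 0.1168 + 0.1168 = 0.2336 ≈ 0.234
Degrees of freedom = 2 − 1 = 1; critical value at α = 0.05 is 3.841.
Since 0.234 < 3.841, we fail to reject the null hypothesis — the data are consistent with the 1:1 ratio.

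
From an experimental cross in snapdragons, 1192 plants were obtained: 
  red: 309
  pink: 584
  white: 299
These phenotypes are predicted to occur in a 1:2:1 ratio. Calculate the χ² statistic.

0.651

The 1:2:1 ratio has 4 parts, so with N = 1192 the expected counts are:
  red: 1192 × 1/4 = 298
  pink: 1192 × 2/4 = 596
  white: 1192 × 1/4 = 298
χ² = Σ (O − E)² / E
  red: (309 − 298)² / 298 = 0.4060
  pink: (584 − 596)² / 596 = 0.2416
  white: (299 − 298)² / 298 = 0.0034
χ² = 0.4060 + 0.2416 + 0.0034 = 0.651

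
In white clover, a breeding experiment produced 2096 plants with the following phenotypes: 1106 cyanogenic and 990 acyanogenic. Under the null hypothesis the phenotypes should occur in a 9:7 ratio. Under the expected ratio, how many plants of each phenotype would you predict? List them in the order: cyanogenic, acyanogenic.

Expected counts for N = 2096 under a 9:7 ratio (total parts = 16):
  cyanogenic: 2096 × 9/16 = 1179
  acyanogenic: 2096 × 7/16 = 917

1179, 917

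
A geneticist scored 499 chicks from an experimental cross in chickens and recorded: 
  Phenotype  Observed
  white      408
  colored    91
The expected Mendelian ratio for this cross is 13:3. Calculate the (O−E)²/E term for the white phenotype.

Under the 13:3 hypothesis (Σ ratio = 16, N = 499):
  white: 499 × 13/16 = 405.4375
  colored: 499 × 3/16 = 93.5625
Contribution of white: (408 − 405.4375)² / 405.4375 = 0.0162

0.016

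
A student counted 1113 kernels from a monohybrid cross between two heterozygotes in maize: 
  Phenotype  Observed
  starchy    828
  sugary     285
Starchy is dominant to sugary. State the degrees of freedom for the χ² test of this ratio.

1

For a monohybrid cross between heterozygotes with complete dominance, the expected phenotypic ratio is 3:1.
A goodness-of-fit test with 2 phenotype classes has df = 2 − 1 = 1.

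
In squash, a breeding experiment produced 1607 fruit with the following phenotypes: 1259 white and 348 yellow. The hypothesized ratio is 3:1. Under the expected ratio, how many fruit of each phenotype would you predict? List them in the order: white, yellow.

The 3:1 ratio has 4 parts, so with N = 1607 the expected counts are:
  white: 1607 × 3/4 = 1205.25
  yellow: 1607 × 1/4 = 401.75

1205.25, 401.75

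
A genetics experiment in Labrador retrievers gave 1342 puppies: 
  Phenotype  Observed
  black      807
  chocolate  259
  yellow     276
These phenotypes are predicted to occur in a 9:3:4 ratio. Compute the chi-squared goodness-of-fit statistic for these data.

Expected counts for N = 1342 under a 9:3:4 ratio (total parts = 16):
  black: 1342 × 9/16 = 754.875
  chocolate: 1342 × 3/16 = 251.625
  yellow: 1342 × 4/16 = 335.5
χ² = Σ (O − E)² / E
  black: (807 − 754.875)² / 754.875 = 3.5993
  chocolate: (259 − 251.625)² / 251.625 = 0.2162
  yellow: (276 − 335.5)² / 335.5 = 10.5522
χ² = 3.5993 + 0.2162 + 10.5522 = 14.3677 ≈ 14.368

14.368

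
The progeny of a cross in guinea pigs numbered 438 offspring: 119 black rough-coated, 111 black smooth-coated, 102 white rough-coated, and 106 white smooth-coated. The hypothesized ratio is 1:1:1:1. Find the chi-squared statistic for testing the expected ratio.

Under the 1:1:1:1 hypothesis (Σ ratio = 4, N = 438):
  black rough-coated: 438 × 1/4 = 109.5
  black smooth-coated: 438 × 1/4 = 109.5
  white rough-coated: 438 × 1/4 = 109.5
  white smooth-coated: 438 × 1/4 = 109.5
χ² = Σ (O − E)² / E
  black rough-coated: (119 − 109.5)² / 109.5 = 0.8242
  black smooth-coated: (111 − 109.5)² / 109.5 = 0.0205
  white rough-coated: (102 − 109.5)² / 109.5 = 0.5137
  white smooth-coated: (106 − 109.5)² / 109.5 = 0.1119
χ² = 0.8242 + 0.0205 + 0.5137 + 0.1119 = 1.4703 ≈ 1.470

1.470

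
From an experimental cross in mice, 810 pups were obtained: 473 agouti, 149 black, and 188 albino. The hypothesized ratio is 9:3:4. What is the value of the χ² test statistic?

Under the 9:3:4 hypothesis (Σ ratio = 16, N = 810):
  agouti: 810 × 9/16 = 455.625
  black: 810 × 3/16 = 151.875
  albino: 810 × 4/16 = 202.5
χ² = Σ (O − E)² / E
  agouti: (473 − 455.625)² / 455.625 = 0.6626
  black: (149 − 151.875)² / 151.875 = 0.0544
  albino: (188 − 202.5)² / 202.5 = 1.0383
χ² = 0.6626 + 0.0544 + 1.0383 = 1.7553 ≈ 1.755

1.755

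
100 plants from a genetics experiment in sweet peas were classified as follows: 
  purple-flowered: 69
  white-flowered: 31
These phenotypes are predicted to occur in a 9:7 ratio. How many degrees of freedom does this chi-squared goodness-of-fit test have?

1

A goodness-of-fit test with 2 phenotype classes has df = 2 − 1 = 1.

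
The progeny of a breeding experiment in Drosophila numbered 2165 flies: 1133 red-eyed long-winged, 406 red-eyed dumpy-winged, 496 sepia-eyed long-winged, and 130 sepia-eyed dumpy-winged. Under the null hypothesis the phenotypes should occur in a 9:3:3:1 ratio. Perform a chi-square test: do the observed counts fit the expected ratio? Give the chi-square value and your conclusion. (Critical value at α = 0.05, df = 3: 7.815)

26.097; not consistent

Under the 9:3:3:1 hypothesis (Σ ratio = 16, N = 2165):
  red-eyed long-winged: 2165 × 9/16 = 1217.8125
  red-eyed dumpy-winged: 2165 × 3/16 = 405.9375
  sepia-eyed long-winged: 2165 × 3/16 = 405.9375
  sepia-eyed dumpy-winged: 2165 × 1/16 = 135.3125
χ² = Σ (O − E)² / E
  red-eyed long-winged: (1133 − 1217.8125)² / 1217.8125 = 5.9066
  red-eyed dumpy-winged: (406 − 405.9375)² / 405.9375 = 0.0000
  sepia-eyed long-winged: (496 − 405.9375)² / 405.9375 = 19.9815
  sepia-eyed dumpy-winged: (130 − 135.3125)² / 135.3125 = 0.2086
χ² = 5.9066 + 0.0000 + 19.9815 + 0.2086 = 26.0967 ≈ 26.097
Degrees of freedom = 4 − 1 = 3; critical value at α = 0.05 is 7.815.
Since 26.097 > 7.815, we reject the null hypothesis — the data do not fit the 9:3:3:1 ratio.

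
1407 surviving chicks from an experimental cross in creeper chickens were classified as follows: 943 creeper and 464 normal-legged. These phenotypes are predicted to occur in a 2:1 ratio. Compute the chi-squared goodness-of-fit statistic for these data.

The 2:1 ratio has 3 parts, so with N = 1407 the expected counts are:
  creeper: 1407 × 2/3 = 938
  normal-legged: 1407 × 1/3 = 469
χ² = Σ (O − E)² / E
  creeper: (943 − 938)² / 938 = 0.0267
  normal-legged: (464 − 469)² / 469 = 0.0533
χ² = 0.0267 + 0.0533 = 0.080

0.080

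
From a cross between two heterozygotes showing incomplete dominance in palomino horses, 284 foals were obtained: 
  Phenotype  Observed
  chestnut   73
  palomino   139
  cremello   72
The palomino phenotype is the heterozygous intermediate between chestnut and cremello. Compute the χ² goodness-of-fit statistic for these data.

0.134

With incomplete dominance, a heterozygote × heterozygote cross gives a 1:2:1 phenotypic ratio.
Under the 1:2:1 hypothesis (Σ ratio = 4, N = 284):
  chestnut: 284 × 1/4 = 71
  palomino: 284 × 2/4 = 142
  cremello: 284 × 1/4 = 71
χ² = Σ (O − E)² / E
  chestnut: (73 − 71)² / 71 = 0.0563
  palomino: (139 − 142)² / 142 = 0.0634
  cremello: (72 − 71)² / 71 = 0.0141
χ² = 0.0563 + 0.0634 + 0.0141 = 0.1338 ≈ 0.134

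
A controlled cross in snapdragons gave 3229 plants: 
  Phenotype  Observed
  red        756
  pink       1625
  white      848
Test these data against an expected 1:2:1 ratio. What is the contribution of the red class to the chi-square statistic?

3.254

The 1:2:1 ratio has 4 parts, so with N = 3229 the expected counts are:
  red: 3229 × 1/4 = 807.25
  pink: 3229 × 2/4 = 1614.5
  white: 3229 × 1/4 = 807.25
Contribution of red: (756 − 807.25)² / 807.25 = 3.2537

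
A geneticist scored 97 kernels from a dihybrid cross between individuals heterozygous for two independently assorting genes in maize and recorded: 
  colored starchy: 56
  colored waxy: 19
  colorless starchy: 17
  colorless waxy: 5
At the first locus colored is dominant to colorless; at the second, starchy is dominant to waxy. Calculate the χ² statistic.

0.338

A dihybrid F₂ with independent assortment and complete dominance at both loci gives a 9:3:3:1 phenotypic ratio.
The 9:3:3:1 ratio has 16 parts, so with N = 97 the expected counts are:
  colored starchy: 97 × 9/16 = 54.5625
  colored waxy: 97 × 3/16 = 18.1875
  colorless starchy: 97 × 3/16 = 18.1875
  colorless waxy: 97 × 1/16 = 6.0625
χ² = Σ (O − E)² / E
  colored starchy: (56 − 54.5625)² / 54.5625 = 0.0379
  colored waxy: (19 − 18.1875)² / 18.1875 = 0.0363
  colorless starchy: (17 − 18.1875)² / 18.1875 = 0.0775
  colorless waxy: (5 − 6.0625)² / 6.0625 = 0.1862
χ² = 0.0379 + 0.0363 + 0.0775 + 0.1862 = 0.3379 ≈ 0.338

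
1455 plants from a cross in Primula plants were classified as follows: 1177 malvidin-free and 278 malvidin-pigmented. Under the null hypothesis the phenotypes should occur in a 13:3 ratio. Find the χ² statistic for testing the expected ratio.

0.121

Total ratio parts = 16. Expected numbers out of 1455:
  malvidin-free: 1455 × 13/16 = 1182.1875
  malvidin-pigmented: 1455 × 3/16 = 272.8125
χ² = Σ (O − E)² / E
  malvidin-free: (1177 − 1182.1875)² / 1182.1875 = 0.0228
  malvidin-pigmented: (278 − 272.8125)² / 272.8125 = 0.0986
χ² = 0.0228 + 0.0986 = 0.1214 ≈ 0.121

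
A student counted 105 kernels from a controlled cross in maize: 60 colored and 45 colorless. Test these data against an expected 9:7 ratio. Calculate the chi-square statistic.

Under the 9:7 hypothesis (Σ ratio = 16, N = 105):
  colored: 105 × 9/16 = 59.0625
  colorless: 105 × 7/16 = 45.9375
χ² = Σ (O − E)² / E
  colored: (60 − 59.0625)² / 59.0625 = 0.0149
  colorless: (45 − 45.9375)² / 45.9375 = 0.0191
χ² = 0.0149 + 0.0191 = 0.034

0.034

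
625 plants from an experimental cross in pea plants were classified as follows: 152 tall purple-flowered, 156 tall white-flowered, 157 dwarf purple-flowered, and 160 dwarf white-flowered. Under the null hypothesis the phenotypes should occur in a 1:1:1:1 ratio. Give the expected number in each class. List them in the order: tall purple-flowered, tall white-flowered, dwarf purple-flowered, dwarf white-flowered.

156.25, 156.25, 156.25, 156.25

Total ratio parts = 4. Expected numbers out of 625:
  tall purple-flowered: 625 × 1/4 = 156.25
  tall white-flowered: 625 × 1/4 = 156.25
  dwarf purple-flowered: 625 × 1/4 = 156.25
  dwarf white-flowered: 625 × 1/4 = 156.25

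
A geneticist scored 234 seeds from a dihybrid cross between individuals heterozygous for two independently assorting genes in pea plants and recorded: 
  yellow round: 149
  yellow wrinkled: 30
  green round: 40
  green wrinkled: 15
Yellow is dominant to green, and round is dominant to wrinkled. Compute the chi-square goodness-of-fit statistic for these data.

A dihybrid F₂ with independent assortment and complete dominance at both loci gives a 9:3:3:1 phenotypic ratio.
Total ratio parts = 16. Expected numbers out of 234:
  yellow round: 234 × 9/16 = 131.625
  yellow wrinkled: 234 × 3/16 = 43.875
  green round: 234 × 3/16 = 43.875
  green wrinkled: 234 × 1/16 = 14.625
χ² = Σ (O − E)² / E
  yellow round: (149 − 131.625)² / 131.625 = 2.2936
  yellow wrinkled: (30 − 43.875)² / 43.875 = 4.3878
  green round: (40 − 43.875)² / 43.875 = 0.3422
  green wrinkled: (15 − 14.625)² / 14.625 = 0.0096
χ² = 2.2936 + 4.3878 + 0.3422 + 0.0096 = 7.0332 ≈ 7.033

7.033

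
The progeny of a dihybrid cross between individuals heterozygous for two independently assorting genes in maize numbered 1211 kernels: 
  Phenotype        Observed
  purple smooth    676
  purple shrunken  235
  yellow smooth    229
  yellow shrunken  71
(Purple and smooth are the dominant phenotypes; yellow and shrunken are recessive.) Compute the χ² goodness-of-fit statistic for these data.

0.624

A dihybrid F₂ with independent assortment and complete dominance at both loci gives a 9:3:3:1 phenotypic ratio.
The 9:3:3:1 ratio has 16 parts, so with N = 1211 the expected counts are:
  purple smooth: 1211 × 9/16 = 681.1875
  purple shrunken: 1211 × 3/16 = 227.0625
  yellow smooth: 1211 × 3/16 = 227.0625
  yellow shrunken: 1211 × 1/16 = 75.6875
χ² = Σ (O − E)² / E
  purple smooth: (676 − 681.1875)² / 681.1875 = 0.0395
  purple shrunken: (235 − 227.0625)² / 227.0625 = 0.2775
  yellow smooth: (229 − 227.0625)² / 227.0625 = 0.0165
  yellow shrunken: (71 − 75.6875)² / 75.6875 = 0.2903
χ² = 0.0395 + 0.2775 + 0.0165 + 0.2903 = 0.6238 ≈ 0.624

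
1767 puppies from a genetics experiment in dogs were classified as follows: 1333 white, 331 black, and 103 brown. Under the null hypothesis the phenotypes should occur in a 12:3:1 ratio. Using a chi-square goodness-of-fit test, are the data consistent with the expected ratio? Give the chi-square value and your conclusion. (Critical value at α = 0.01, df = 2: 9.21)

0.547; consistent

The 12:3:1 ratio has 16 parts, so with N = 1767 the expected counts are:
  white: 1767 × 12/16 = 1325.25
  black: 1767 × 3/16 = 331.3125
  brown: 1767 × 1/16 = 110.4375
χ² = Σ (O − E)² / E
  white: (1333 − 1325.25)² / 1325.25 = 0.0453
  black: (331 − 331.3125)² / 331.3125 = 0.0003
  brown: (103 − 110.4375)² / 110.4375 = 0.5009
χ² = 0.0453 + 0.0003 + 0.5009 = 0.5465 ≈ 0.547
Degrees of freedom = 3 − 1 = 2; critical value at α = 0.01 is 9.21.
Since 0.547 < 9.21, we fail to reject the null hypothesis — the data are consistent with the 12:3:1 ratio.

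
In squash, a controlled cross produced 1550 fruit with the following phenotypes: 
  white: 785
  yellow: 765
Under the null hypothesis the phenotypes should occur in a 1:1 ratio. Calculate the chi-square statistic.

0.258

Expected counts for N = 1550 under a 1:1 ratio (total parts = 2):
  white: 1550 × 1/2 = 775
  yellow: 1550 × 1/2 = 775
χ² = Σ (O − E)² / E
  white: (785 − 775)² / 775 = 0.1290
  yellow: (765 − 775)² / 775 = 0.1290
χ² = 0.1290 + 0.1290 = 0.258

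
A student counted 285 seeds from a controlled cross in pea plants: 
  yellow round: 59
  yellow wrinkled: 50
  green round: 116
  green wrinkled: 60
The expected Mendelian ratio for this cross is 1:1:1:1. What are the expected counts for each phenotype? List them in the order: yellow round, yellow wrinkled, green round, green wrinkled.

71.25, 71.25, 71.25, 71.25

Total ratio parts = 4. Expected numbers out of 285:
  yellow round: 285 × 1/4 = 71.25
  yellow wrinkled: 285 × 1/4 = 71.25
  green round: 285 × 1/4 = 71.25
  green wrinkled: 285 × 1/4 = 71.25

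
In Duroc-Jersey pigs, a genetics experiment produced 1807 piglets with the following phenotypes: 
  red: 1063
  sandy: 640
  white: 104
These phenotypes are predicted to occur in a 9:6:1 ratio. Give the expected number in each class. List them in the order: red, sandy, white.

1016.4375, 677.625, 112.9375

Expected counts for N = 1807 under a 9:6:1 ratio (total parts = 16):
  red: 1807 × 9/16 = 1016.4375
  sandy: 1807 × 6/16 = 677.625
  white: 1807 × 1/16 = 112.9375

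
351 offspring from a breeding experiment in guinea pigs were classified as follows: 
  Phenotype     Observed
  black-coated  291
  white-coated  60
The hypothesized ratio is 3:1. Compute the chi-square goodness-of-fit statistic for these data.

Under the 3:1 hypothesis (Σ ratio = 4, N = 351):
  black-coated: 351 × 3/4 = 263.25
  white-coated: 351 × 1/4 = 87.75
χ² = Σ (O − E)² / E
  black-coated: (291 − 263.25)² / 263.25 = 2.9252
  white-coated: (60 − 87.75)² / 87.75 = 8.7756
χ² = 2.9252 + 8.7756 = 11.7008 ≈ 11.701

11.701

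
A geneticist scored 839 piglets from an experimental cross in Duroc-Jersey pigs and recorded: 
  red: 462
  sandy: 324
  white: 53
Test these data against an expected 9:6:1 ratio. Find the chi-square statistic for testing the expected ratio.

Under the 9:6:1 hypothesis (Σ ratio = 16, N = 839):
  red: 839 × 9/16 = 471.9375
  sandy: 839 × 6/16 = 314.625
  white: 839 × 1/16 = 52.4375
χ² = Σ (O − E)² / E
  red: (462 − 471.9375)² / 471.9375 = 0.2093
  sandy: (324 − 314.625)² / 314.625 = 0.2794
  white: (53 − 52.4375)² / 52.4375 = 0.0060
χ² = 0.2093 + 0.2794 + 0.0060 = 0.4947 ≈ 0.495

0.495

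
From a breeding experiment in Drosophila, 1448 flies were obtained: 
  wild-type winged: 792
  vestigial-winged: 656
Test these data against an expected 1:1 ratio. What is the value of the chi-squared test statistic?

12.773

Expected counts for N = 1448 under a 1:1 ratio (total parts = 2):
  wild-type winged: 1448 × 1/2 = 724
  vestigial-winged: 1448 × 1/2 = 724
χ² = Σ (O − E)² / E
  wild-type winged: (792 − 724)² / 724 = 6.3867
  vestigial-winged: (656 − 724)² / 724 = 6.3867
χ² = 6.3867 + 6.3867 = 12.7734 ≈ 12.773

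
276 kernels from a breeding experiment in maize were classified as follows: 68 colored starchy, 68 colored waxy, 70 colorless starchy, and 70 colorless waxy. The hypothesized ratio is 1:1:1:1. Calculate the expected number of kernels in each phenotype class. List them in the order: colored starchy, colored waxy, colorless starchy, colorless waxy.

69, 69, 69, 69

The 1:1:1:1 ratio has 4 parts, so with N = 276 the expected counts are:
  colored starchy: 276 × 1/4 = 69
  colored waxy: 276 × 1/4 = 69
  colorless starchy: 276 × 1/4 = 69
  colorless waxy: 276 × 1/4 = 69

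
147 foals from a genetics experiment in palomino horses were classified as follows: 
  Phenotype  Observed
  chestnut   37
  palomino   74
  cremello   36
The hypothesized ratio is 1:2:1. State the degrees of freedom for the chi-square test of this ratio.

2

A goodness-of-fit test with 3 phenotype classes has df = 3 − 1 = 2.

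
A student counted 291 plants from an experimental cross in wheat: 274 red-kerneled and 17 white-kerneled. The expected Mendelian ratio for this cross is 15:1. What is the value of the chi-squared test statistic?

Expected counts for N = 291 under a 15:1 ratio (total parts = 16):
  red-kerneled: 291 × 15/16 = 272.8125
  white-kerneled: 291 × 1/16 = 18.1875
χ² = Σ (O − E)² / E
  red-kerneled: (274 − 272.8125)² / 272.8125 = 0.0052
  white-kerneled: (17 − 18.1875)² / 18.1875 = 0.0775
χ² = 0.0052 + 0.0775 = 0.0827 ≈ 0.083

0.083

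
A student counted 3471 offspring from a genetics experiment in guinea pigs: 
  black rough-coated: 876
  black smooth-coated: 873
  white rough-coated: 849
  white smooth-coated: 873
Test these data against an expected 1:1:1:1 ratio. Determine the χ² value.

0.547

The 1:1:1:1 ratio has 4 parts, so with N = 3471 the expected counts are:
  black rough-coated: 3471 × 1/4 = 867.75
  black smooth-coated: 3471 × 1/4 = 867.75
  white rough-coated: 3471 × 1/4 = 867.75
  white smooth-coated: 3471 × 1/4 = 867.75
χ² = Σ (O − E)² / E
  black rough-coated: (876 − 867.75)² / 867.75 = 0.0784
  black smooth-coated: (873 − 867.75)² / 867.75 = 0.0318
  white rough-coated: (849 − 867.75)² / 867.75 = 0.4051
  white smooth-coated: (873 − 867.75)² / 867.75 = 0.0318
χ² = 0.0784 + 0.0318 + 0.4051 + 0.0318 = 0.5471 ≈ 0.547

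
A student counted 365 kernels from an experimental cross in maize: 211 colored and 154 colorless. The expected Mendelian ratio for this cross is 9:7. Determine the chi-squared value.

Under the 9:7 hypothesis (Σ ratio = 16, N = 365):
  colored: 365 × 9/16 = 205.3125
  colorless: 365 × 7/16 = 159.6875
χ² = Σ (O − E)² / E
  colored: (211 − 205.3125)² / 205.3125 = 0.1576
  colorless: (154 − 159.6875)² / 159.6875 = 0.2026
χ² = 0.1576 + 0.2026 = 0.3602 ≈ 0.360

0.360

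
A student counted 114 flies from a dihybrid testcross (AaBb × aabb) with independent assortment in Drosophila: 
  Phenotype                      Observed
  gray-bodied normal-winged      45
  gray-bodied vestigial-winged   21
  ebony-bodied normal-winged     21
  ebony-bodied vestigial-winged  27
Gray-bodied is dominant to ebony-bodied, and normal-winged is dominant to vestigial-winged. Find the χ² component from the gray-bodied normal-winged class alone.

A dihybrid testcross with independent assortment gives a 1:1:1:1 ratio.
The 1:1:1:1 ratio has 4 parts, so with N = 114 the expected counts are:
  gray-bodied normal-winged: 114 × 1/4 = 28.5
  gray-bodied vestigial-winged: 114 × 1/4 = 28.5
  ebony-bodied normal-winged: 114 × 1/4 = 28.5
  ebony-bodied vestigial-winged: 114 × 1/4 = 28.5
Contribution of gray-bodied normal-winged: (45 − 28.5)² / 28.5 = 9.5526

9.553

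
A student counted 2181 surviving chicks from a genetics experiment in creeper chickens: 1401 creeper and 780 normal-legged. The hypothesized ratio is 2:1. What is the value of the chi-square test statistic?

5.796

Total ratio parts = 3. Expected numbers out of 2181:
  creeper: 2181 × 2/3 = 1454
  normal-legged: 2181 × 1/3 = 727
χ² = Σ (O − E)² / E
  creeper: (1401 − 1454)² / 1454 = 1.9319
  normal-legged: (780 − 727)² / 727 = 3.8638
χ² = 1.9319 + 3.8638 = 5.7957 ≈ 5.796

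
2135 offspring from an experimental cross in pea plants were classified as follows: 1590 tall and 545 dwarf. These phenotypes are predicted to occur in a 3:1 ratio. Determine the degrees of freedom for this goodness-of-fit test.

A goodness-of-fit test with 2 phenotype classes has df = 2 − 1 = 1.

1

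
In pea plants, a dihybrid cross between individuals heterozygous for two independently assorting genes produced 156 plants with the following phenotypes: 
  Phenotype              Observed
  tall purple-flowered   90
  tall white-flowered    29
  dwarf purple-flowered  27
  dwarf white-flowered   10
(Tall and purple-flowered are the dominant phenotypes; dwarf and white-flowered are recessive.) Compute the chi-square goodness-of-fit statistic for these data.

A dihybrid F₂ with independent assortment and complete dominance at both loci gives a 9:3:3:1 phenotypic ratio.
Total ratio parts = 16. Expected numbers out of 156:
  tall purple-flowered: 156 × 9/16 = 87.75
  tall white-flowered: 156 × 3/16 = 29.25
  dwarf purple-flowered: 156 × 3/16 = 29.25
  dwarf white-flowered: 156 × 1/16 = 9.75
χ² = Σ (O − E)² / E
  tall purple-flowered: (90 − 87.75)² / 87.75 = 0.0577
  tall white-flowered: (29 − 29.25)² / 29.25 = 0.0021
  dwarf purple-flowered: (27 − 29.25)² / 29.25 = 0.1731
  dwarf white-flowered: (10 − 9.75)² / 9.75 = 0.0064
χ² = 0.0577 + 0.0021 + 0.1731 + 0.0064 = 0.2393 ≈ 0.239

0.239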